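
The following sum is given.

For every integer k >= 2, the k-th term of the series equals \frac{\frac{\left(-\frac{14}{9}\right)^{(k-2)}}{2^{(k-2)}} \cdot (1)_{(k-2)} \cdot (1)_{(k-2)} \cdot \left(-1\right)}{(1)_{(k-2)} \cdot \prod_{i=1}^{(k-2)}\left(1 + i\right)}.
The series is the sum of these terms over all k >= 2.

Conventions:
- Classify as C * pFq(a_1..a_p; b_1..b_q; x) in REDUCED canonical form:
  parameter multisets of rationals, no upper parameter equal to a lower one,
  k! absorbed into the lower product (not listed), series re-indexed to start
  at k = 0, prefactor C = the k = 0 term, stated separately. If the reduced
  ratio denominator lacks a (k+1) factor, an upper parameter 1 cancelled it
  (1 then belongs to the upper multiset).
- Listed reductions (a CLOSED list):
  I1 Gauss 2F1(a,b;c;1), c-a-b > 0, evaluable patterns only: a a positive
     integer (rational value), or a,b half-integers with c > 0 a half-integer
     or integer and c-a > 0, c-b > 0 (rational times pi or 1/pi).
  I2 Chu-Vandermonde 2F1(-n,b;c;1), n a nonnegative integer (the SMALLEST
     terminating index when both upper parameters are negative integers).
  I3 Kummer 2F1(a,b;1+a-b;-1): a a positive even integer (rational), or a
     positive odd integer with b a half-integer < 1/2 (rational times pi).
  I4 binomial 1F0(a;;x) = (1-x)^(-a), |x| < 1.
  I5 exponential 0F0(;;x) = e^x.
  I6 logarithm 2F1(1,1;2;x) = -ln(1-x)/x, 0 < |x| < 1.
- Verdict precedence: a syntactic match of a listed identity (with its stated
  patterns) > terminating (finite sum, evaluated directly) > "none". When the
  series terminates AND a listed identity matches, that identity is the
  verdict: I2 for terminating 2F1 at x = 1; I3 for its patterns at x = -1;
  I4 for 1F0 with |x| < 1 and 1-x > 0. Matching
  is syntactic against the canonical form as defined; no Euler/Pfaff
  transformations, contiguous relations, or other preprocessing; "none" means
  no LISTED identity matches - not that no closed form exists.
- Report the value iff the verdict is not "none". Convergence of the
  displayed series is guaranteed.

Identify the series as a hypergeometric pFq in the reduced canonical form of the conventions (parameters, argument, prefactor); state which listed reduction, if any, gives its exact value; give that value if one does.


At argument -\frac{7}{9}: a 2F1 with upper {1, 1}, lower {2}, scaled by C = -1. Verdict (x = -\frac{7}{9}): logarithm (I6) applies (the logarithm: parameters (1,1;2), x = -\frac{7}{9}). Its exact value is \left(-\frac{9}{7}\right) \cdot \ln\left(\frac{16}{9}\right).

Key observation: t_0 being -1, the two k-th powers (C = -1) combine into one argument.
Adjacent-term ratio: r(k) = -\frac{7}{9} * (k+1) (k+1) / [(k+2) (k+1)] ; factor over Q: parameters, x = -\frac{7}{9}, and C = -1.


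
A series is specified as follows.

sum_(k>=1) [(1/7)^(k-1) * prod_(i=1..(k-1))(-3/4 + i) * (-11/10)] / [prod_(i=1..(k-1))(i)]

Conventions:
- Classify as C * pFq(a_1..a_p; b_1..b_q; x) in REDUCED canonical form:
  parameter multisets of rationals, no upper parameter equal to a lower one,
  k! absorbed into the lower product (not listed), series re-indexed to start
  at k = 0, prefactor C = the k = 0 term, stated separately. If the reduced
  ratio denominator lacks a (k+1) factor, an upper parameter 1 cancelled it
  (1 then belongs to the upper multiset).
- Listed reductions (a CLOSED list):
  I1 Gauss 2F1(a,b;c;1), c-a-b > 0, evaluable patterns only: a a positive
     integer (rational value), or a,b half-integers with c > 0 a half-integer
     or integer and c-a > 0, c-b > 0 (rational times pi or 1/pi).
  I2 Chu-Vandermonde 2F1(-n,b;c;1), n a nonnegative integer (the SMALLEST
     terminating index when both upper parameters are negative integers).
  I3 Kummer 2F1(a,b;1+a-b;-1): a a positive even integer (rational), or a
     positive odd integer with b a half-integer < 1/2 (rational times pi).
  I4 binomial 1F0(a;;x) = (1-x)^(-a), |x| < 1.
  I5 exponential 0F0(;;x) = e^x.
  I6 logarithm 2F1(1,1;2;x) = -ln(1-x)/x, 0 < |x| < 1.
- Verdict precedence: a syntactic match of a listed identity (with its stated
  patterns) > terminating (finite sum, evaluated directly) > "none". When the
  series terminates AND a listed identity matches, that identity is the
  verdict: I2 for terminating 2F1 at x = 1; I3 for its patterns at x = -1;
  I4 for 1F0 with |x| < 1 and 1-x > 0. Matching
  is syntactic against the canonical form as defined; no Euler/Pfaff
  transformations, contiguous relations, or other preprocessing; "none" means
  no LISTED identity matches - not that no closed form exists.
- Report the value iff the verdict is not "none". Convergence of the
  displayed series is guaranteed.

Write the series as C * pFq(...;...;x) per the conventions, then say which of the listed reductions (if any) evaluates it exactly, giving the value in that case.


x = 1/7 here; the reduced form reads 1F0, upper {1/4}, lower {-}, C = -11/10. Verdict (x = 1/7): the binomial series (I4) applies (the 1F0 binomial series: exponent -1/4, x = 1/7). Its exact value is (-11/10) * (6/7)^(-1/4).

The tell: x = (1/7) and the running product (C = -11/10) telescopes to a rising factorial.
Consecutive-term ratio: r(k) = (1/7) * (k+1/4) / [(k+1)] - rational in k, leading ratio (1/7); with t_0 = -11/10, classification follows.


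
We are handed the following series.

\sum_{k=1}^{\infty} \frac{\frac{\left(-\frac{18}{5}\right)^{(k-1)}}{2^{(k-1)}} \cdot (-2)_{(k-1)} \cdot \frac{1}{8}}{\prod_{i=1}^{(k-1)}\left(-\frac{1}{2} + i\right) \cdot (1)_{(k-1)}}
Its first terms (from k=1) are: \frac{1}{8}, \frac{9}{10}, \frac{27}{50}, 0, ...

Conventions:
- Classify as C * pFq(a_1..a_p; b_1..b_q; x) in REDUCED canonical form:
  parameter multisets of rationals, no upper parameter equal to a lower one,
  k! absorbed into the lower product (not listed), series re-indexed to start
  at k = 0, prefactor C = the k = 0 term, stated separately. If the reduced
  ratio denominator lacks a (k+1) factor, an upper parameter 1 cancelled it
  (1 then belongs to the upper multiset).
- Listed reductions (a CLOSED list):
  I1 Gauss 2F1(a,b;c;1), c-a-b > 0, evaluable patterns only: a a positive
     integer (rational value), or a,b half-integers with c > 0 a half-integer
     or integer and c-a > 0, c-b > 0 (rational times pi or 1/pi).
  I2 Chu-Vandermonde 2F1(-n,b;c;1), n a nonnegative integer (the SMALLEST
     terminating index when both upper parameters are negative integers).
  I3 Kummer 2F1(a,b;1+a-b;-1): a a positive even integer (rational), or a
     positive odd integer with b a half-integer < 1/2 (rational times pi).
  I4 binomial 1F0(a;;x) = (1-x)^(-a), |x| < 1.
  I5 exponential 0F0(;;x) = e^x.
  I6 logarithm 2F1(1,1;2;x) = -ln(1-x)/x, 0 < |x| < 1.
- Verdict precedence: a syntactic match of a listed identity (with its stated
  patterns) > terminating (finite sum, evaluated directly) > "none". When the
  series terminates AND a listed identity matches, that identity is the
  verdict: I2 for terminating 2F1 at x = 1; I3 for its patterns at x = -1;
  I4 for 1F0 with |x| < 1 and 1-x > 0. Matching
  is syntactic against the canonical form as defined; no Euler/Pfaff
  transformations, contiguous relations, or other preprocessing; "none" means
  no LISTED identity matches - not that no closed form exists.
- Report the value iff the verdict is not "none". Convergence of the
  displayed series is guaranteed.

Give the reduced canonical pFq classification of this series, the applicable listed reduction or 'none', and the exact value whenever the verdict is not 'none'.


At argument -\frac{9}{5}: a 1F1 with upper {-2}, lower {\frac{1}{2}}, scaled by C = \frac{1}{8}. Verdict: terminating (-2 upstairs). 3 nonzero terms in all; added directly. Hence: \frac{313}{200}.

The tell: from the first term \frac{1}{8}: (1)_k (prefactor 1/8) is k! itself.
Ratio: r(k) = -\frac{9}{5} * (k-2) / [(k+\frac{1}{2}) (k+1)] ; factor over Q: parameters, x = -\frac{9}{5}, and C = \frac{1}{8}.


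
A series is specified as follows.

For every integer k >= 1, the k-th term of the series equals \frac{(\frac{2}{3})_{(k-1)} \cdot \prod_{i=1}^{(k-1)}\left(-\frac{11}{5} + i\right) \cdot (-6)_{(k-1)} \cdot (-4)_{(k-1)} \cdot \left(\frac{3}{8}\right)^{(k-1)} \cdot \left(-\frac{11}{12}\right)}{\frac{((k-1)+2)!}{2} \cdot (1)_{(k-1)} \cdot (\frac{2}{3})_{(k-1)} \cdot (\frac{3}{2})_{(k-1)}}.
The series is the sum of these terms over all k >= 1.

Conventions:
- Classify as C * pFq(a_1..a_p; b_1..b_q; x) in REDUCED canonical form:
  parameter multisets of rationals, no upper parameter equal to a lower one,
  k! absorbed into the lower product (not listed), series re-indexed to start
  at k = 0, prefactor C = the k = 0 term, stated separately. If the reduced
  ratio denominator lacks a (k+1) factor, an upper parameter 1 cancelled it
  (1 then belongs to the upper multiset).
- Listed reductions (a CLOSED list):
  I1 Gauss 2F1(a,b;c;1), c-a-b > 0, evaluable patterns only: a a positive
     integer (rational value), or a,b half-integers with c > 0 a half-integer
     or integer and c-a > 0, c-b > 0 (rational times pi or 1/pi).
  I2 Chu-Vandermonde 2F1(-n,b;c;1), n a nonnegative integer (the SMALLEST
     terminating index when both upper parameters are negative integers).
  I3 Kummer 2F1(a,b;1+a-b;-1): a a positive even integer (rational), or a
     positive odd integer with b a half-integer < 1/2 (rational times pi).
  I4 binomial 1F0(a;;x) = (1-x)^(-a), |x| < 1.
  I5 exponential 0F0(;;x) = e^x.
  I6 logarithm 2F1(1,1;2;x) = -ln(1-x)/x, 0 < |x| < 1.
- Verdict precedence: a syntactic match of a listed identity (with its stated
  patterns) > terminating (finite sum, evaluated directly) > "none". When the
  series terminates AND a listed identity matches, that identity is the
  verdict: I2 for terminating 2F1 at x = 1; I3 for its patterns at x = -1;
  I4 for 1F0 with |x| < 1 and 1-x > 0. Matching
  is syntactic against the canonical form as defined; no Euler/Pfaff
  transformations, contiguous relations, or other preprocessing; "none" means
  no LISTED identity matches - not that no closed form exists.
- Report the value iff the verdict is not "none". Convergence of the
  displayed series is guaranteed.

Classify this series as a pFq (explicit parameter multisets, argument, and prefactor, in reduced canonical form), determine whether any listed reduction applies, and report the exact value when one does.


Prefactor -\frac{11}{12}, argument \frac{3}{8}: 3F2 with upper {-6, -4, -\frac{6}{5}} over lower {\frac{3}{2}, 3}. Verdict: terminating. With -4 upstairs the series is a 5-term polynomial sum; evaluated term by term. Sum: \frac{9692089}{8400000}.

Key step: t_0 being -\frac{11}{12}, the denominator's factorial ratio (C = -11/12) is a lower Pochhammer.
Ratio: r(k) = \frac{3}{8} * (k-6) (k-4) (k-\frac{6}{5}) / [(k+\frac{3}{2}) (k+3) (k+1)] - poly over poly, x = \frac{3}{8} from leading terms; C = -\frac{11}{12} at k = 0.


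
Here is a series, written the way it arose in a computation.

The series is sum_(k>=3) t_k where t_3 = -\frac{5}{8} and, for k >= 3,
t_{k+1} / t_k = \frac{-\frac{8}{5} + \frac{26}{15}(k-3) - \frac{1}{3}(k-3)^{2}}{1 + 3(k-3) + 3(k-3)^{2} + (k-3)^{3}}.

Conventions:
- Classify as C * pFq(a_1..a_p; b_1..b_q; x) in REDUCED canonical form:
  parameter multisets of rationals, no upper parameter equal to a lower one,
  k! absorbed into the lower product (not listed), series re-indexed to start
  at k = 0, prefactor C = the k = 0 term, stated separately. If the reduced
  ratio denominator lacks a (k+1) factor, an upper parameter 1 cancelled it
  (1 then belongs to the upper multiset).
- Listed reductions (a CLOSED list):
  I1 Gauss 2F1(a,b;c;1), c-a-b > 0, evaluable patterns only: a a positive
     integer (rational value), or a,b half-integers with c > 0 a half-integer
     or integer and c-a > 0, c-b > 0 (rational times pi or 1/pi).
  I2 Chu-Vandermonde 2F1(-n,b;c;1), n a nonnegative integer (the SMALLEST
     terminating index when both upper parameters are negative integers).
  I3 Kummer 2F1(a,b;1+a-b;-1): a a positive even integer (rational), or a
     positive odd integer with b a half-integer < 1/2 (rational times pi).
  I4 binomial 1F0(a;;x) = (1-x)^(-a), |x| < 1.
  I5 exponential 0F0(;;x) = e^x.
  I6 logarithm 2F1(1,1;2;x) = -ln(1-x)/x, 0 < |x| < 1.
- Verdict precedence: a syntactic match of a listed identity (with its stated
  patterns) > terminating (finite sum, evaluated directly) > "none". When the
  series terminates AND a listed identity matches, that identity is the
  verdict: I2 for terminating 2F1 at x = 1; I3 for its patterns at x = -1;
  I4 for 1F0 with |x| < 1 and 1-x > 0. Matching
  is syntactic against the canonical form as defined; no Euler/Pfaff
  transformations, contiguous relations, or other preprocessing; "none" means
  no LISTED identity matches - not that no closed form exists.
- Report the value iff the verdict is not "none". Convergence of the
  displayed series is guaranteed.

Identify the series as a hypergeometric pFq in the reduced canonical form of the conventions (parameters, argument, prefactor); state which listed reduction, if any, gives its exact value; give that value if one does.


At argument -\frac{1}{3}: a 2F2 with upper {-4, -\frac{6}{5}}, lower {1, 1}, scaled by C = -\frac{5}{8}. Verdict: terminating - the sum ends at index 4 because -4 is a negative integer; exact evaluation follows. Its exact value is \frac{226477}{648000}.

First insight: x = -\frac{1}{3} and roots of the ratio polynomials (C = -5/8) are the negated parameters.
Step ratio: r(k) = -\frac{1}{3} * (k-4) (k-\frac{6}{5}) / [(k+1) (k+1) (k+1)] - rational in k. x = -\frac{1}{3}; t_0 = -\frac{5}{8}; negate the roots.


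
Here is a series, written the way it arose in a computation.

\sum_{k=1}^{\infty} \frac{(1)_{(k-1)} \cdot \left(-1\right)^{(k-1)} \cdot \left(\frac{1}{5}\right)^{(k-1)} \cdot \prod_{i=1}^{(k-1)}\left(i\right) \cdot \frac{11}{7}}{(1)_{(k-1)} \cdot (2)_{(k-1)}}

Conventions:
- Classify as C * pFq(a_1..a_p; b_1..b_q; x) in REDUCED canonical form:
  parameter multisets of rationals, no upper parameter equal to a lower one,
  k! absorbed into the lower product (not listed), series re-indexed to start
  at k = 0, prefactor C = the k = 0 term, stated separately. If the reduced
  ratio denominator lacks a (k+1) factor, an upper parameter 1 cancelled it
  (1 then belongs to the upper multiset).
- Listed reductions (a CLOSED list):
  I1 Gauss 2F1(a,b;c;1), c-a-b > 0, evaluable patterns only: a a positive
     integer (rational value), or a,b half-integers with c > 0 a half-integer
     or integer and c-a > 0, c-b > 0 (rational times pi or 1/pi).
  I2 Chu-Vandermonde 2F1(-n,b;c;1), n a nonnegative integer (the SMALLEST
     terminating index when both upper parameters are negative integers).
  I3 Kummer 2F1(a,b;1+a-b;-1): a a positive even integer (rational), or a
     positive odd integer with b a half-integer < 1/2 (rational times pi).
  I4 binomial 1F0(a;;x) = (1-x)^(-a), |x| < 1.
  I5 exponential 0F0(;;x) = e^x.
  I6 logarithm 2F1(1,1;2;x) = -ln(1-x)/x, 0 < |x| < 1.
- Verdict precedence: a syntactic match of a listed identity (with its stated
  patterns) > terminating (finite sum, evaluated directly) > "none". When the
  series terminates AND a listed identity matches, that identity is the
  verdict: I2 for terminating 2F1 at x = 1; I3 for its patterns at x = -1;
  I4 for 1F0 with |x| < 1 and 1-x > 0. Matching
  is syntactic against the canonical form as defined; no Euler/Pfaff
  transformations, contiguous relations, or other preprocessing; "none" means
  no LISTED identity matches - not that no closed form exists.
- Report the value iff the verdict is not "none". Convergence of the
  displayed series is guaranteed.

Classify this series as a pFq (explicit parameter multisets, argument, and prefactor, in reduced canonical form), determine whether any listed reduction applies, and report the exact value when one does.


x = -\frac{1}{5} here; the reduced form reads 2F1, upper {1, 1}, lower {2}, C = \frac{11}{7}. Verdict: logarithm (I6) fires (the logarithm: parameters (1,1;2), x = -\frac{1}{5}). Exact value: \frac{55}{7} \cdot \ln\left(\frac{6}{5}\right).

First insight: x = -\frac{1}{5} and the (-1)^k factor (C = 11/7) folds into the argument's sign.
Adjacent-term ratio: r(k) = -\frac{1}{5} * (k+1) (k+1) / [(k+2) (k+1)] - rational in k. x = -\frac{1}{5}; t_0 = \frac{11}{7}; negate the roots.


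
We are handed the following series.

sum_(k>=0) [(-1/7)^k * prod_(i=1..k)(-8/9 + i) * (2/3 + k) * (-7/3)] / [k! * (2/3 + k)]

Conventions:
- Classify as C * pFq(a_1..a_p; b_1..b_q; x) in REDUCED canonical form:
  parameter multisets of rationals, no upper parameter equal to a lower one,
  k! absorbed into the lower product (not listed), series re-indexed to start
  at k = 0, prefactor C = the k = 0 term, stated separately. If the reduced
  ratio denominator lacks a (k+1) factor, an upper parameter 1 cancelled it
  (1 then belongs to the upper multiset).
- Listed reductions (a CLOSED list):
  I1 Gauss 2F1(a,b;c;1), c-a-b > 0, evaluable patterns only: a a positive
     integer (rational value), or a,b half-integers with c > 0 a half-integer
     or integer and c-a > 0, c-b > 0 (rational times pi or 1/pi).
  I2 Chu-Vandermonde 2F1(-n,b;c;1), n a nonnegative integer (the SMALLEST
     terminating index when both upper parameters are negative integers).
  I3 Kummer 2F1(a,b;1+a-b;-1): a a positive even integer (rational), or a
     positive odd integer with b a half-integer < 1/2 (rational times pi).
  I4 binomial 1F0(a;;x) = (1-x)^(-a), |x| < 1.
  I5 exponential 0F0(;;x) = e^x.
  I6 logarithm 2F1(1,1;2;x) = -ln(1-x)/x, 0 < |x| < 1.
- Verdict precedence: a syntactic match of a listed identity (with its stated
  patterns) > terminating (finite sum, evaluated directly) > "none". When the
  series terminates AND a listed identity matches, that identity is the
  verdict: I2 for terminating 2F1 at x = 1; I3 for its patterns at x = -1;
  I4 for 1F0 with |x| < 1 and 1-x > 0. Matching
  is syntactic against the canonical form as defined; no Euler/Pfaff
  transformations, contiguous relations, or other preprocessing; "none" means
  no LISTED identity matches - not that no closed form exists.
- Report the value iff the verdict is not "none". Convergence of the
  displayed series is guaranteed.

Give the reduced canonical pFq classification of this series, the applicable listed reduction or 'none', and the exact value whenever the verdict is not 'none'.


Classification (C = -7/3): 1F0 with upper {1/9}, lower {-}, argument x = -1/7. Verdict at x = -1/7: the I4 binomial reduction matches (the 1F0 binomial series: exponent -1/9, x = -1/7). Its exact value is (-7/3) * (8/7)^(-1/9).

Key observation: with t_0 = -7/3, the running product (prefactor -7/3) telescopes to a rising factorial.
Consecutive-term ratio: r(k) = (-1/7) * (k+1/9) / [(k+1)] - rational in k, leading ratio (-1/7); with t_0 = -7/3, classification follows.


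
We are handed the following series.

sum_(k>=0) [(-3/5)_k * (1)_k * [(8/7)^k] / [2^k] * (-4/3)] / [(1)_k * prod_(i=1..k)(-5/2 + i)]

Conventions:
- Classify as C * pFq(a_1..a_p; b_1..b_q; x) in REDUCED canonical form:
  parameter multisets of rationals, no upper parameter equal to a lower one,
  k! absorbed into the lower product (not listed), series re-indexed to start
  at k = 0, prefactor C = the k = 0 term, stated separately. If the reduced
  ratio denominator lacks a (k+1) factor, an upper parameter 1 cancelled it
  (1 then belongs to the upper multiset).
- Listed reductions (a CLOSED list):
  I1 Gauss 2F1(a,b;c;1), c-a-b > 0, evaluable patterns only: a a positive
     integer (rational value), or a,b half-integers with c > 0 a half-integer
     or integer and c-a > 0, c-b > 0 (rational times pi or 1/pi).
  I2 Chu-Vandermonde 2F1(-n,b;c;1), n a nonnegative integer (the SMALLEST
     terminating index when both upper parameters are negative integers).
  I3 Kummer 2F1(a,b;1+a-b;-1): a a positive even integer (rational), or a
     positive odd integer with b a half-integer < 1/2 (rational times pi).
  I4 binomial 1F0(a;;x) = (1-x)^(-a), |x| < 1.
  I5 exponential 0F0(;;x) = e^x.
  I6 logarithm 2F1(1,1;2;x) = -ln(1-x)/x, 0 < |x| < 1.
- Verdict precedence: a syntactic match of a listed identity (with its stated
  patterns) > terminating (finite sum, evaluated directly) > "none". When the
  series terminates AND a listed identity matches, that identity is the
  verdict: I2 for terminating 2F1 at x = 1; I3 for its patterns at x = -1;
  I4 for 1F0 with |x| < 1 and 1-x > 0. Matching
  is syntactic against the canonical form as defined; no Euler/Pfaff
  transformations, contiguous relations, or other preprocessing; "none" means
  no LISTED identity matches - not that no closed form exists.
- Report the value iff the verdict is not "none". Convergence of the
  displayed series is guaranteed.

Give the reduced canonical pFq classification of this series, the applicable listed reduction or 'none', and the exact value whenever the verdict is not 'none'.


Prefactor -4/3, argument 4/7: 2F1 with upper {-3/5, 1} over lower {-3/2}. Verdict: none. A 2F1 with upper {-3/5, 1} fits none of I1-I6 at x = 4/7; the sum runs forever.

Key observation: with t_0 = -4/3, the lower running product (C = -4/3, x = 4/7) is a rising factorial.
Step ratio: r(k) = (4/7) * (k-3/5) (k+1) / [(k-3/2) (k+1)] - rational in k. x = (4/7); t_0 = -4/3; negate the roots.


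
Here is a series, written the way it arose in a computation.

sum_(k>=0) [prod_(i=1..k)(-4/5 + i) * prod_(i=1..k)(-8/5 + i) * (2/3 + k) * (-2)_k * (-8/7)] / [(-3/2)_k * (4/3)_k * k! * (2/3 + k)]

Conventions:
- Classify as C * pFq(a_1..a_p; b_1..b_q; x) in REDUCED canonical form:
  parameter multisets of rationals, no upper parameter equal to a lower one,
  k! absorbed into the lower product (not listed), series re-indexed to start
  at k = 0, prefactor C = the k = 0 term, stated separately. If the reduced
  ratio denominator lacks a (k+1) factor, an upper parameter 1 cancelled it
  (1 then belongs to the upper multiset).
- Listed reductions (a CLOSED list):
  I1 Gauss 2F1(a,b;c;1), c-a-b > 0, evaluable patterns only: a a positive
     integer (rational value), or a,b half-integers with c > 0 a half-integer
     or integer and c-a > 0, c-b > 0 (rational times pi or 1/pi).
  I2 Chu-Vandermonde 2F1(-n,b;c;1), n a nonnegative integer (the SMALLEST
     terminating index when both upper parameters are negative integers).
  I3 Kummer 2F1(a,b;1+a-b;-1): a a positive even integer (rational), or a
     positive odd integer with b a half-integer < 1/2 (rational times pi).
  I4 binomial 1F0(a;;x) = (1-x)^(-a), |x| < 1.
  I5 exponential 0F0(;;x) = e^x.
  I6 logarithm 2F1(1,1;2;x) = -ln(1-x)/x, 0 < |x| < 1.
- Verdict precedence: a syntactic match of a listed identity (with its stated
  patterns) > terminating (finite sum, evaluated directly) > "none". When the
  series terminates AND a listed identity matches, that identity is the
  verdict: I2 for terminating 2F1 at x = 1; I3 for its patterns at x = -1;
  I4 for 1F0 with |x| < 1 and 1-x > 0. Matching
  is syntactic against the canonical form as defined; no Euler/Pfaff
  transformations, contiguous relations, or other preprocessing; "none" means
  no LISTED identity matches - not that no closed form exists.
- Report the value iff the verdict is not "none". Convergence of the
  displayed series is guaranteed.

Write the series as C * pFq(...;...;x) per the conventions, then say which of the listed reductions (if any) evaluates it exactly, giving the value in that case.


The series (x = 1) is 3F2: upper {-2, -3/5, 1/5}, lower {-3/2, 4/3}, prefactor -8/7. Verdict: terminating. With -2 upstairs the series is a 3-term polynomial sum; evaluated term by term. Value: -29936/30625.

Key observation: t_0 = -8/7 here, and the factor k + 2/3 cancels (top and bottom), leaving C = -8/7, x = 1.
Adjacent-term ratio: r(k) = 1 * (k-2) (k-3/5) (k+1/5) / [(k-3/2) (k+4/3) (k+1)] - rational in k, leading ratio 1; with t_0 = -8/7, classification follows.


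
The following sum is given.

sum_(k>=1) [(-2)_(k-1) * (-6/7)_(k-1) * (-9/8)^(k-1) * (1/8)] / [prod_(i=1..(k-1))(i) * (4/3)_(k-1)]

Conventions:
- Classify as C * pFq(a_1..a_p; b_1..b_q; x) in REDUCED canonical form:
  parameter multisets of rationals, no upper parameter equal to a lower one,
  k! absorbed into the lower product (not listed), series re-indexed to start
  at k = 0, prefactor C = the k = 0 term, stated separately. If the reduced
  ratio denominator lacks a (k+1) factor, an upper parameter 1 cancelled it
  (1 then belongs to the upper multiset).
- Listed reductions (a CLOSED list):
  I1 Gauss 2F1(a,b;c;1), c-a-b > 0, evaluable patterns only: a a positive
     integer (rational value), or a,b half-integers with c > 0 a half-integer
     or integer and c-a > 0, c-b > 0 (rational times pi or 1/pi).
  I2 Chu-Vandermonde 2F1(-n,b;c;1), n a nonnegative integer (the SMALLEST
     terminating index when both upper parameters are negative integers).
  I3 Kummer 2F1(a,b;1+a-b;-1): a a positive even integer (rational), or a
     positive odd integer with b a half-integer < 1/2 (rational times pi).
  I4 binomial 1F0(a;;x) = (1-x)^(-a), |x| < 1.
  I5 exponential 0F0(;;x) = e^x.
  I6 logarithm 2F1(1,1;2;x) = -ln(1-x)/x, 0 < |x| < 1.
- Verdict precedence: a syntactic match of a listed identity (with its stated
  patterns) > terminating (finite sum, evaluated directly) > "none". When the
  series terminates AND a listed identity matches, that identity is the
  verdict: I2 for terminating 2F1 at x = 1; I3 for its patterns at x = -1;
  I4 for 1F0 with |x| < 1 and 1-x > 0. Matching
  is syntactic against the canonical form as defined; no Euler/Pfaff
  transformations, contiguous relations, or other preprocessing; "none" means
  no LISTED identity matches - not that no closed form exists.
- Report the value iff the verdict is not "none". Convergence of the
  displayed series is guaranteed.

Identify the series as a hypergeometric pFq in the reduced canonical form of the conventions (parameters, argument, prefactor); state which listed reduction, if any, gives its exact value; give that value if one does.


Structural cue: with t_0 = 1/8, the product of the first k integers (prefactor 1/8) is k!.
Adjacent-term ratio: r(k) = (-9/8) * (k-2) (k-6/7) / [(k+4/3) (k+1)] - rational in k. x = (-9/8); t_0 = 1/8; negate the roots.

With C = 1/8: the canonical form is 2F1(-2, -6/7; 4/3; -9/8). Verdict: terminating - the sum ends at index 2 because -2 is a negative integer; exact evaluation follows. Sum: -21787/351232.


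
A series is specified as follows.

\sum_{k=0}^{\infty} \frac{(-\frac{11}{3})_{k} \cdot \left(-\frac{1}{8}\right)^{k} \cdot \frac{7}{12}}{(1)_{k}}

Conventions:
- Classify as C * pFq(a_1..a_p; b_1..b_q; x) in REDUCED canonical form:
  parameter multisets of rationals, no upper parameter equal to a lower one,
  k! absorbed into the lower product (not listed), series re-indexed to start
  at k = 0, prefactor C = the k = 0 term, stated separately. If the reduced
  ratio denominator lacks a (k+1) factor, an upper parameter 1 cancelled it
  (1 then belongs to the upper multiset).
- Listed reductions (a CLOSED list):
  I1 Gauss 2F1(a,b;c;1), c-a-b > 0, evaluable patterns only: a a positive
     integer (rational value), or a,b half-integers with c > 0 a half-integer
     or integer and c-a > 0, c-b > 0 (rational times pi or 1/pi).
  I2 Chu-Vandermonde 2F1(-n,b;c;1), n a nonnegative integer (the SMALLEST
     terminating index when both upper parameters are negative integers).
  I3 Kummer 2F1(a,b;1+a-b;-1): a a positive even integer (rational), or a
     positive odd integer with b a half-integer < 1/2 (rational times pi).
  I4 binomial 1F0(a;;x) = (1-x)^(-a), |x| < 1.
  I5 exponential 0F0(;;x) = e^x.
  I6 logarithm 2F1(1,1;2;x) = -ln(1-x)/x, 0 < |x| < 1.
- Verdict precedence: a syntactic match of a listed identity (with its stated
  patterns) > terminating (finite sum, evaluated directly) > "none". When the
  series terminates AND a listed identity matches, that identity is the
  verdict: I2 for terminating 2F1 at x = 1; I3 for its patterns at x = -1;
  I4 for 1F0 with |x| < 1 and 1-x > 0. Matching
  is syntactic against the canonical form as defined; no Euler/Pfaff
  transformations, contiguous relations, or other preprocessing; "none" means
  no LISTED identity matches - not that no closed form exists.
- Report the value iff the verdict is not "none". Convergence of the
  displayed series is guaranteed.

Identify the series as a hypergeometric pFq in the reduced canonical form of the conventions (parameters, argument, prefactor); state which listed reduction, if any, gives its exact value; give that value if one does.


Structural cue: t_0 being \frac{7}{12}, (1)_k (C = 7/12, x = -1/8) is k! itself.
Consecutive-term ratio: r(k) = -\frac{1}{8} * (k-\frac{11}{3}) / [(k+1)] - rational in k. x = -\frac{1}{8}; t_0 = \frac{7}{12}; negate the roots.

x = -\frac{1}{8} here; the reduced form reads 1F0, upper {-\frac{11}{3}}, lower {-}, C = \frac{7}{12}. Verdict at x = -\frac{1}{8}: the I4 binomial reduction matches (the 1F0 binomial series: exponent 11/3, x = -\frac{1}{8}). Value: \frac{7}{12} \cdot \left(\frac{9}{8}\right)^{\frac{11}{3}}.


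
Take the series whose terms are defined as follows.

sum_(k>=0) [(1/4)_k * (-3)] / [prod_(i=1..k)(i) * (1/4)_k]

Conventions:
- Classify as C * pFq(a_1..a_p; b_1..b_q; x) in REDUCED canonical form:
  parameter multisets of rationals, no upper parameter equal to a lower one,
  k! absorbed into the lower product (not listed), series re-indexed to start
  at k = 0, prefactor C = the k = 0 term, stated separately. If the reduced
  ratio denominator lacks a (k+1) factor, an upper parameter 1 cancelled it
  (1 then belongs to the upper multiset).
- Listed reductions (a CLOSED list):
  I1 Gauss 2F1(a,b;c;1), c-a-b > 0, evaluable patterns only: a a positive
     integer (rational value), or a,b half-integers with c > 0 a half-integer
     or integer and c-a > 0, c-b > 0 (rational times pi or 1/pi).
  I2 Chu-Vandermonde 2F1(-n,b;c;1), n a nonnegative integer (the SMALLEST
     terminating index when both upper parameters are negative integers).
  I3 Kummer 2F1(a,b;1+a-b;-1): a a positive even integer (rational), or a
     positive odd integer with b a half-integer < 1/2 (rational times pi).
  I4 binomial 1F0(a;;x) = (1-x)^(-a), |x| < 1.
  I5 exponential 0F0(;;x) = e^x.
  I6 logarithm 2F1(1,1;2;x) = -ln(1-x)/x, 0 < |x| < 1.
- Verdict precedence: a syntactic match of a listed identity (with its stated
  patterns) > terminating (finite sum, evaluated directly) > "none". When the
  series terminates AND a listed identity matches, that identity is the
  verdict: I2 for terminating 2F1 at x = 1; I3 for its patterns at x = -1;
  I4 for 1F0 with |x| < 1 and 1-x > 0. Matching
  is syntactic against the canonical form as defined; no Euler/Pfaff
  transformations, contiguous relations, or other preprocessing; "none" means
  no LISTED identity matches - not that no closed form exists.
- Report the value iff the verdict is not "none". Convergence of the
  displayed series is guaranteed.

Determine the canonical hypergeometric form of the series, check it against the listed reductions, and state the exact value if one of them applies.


At argument 1: a 0F0 with upper {-}, lower {-}, scaled by C = -3. Verdict: this is exponential (I5) (the 0F0 exponential series at x = 1). Value: (-3) * e^(1).

Key step: with t_0 = -3, the product of the first k integers (prefactor -3) is k!.
Term ratio: r(k) = 1 * 1 / [(k+1)] - rational in k. x = 1; t_0 = -3; negate the roots.


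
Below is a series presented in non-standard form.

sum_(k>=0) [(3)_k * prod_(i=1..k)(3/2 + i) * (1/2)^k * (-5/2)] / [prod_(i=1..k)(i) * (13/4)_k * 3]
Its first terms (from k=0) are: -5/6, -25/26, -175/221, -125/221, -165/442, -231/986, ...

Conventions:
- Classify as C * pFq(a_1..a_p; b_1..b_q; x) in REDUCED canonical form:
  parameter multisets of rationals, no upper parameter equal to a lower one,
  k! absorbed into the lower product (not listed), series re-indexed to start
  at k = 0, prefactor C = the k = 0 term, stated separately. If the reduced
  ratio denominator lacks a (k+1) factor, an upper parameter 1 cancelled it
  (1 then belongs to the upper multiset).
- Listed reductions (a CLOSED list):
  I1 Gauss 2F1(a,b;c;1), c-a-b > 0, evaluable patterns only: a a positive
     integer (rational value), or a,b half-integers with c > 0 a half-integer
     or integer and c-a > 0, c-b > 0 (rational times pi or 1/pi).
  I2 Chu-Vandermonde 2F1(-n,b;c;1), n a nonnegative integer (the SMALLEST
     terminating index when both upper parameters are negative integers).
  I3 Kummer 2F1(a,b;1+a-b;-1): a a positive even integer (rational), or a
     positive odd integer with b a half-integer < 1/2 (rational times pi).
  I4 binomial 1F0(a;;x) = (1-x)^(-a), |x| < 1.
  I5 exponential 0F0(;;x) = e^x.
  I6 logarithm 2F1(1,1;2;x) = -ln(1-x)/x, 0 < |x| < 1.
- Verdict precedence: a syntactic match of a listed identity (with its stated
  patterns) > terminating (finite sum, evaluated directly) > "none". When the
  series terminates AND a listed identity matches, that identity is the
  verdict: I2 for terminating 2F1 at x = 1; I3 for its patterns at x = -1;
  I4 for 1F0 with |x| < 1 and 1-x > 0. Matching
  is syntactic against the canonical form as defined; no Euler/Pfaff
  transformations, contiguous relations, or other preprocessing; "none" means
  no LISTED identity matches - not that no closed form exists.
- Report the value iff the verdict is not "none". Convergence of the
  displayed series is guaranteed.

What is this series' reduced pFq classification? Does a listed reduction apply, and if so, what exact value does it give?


Canonical form: C = -5/6 times 2F1 with upper {5/2, 3}, lower {13/4}, x = 1/2. Verdict: none. A 2F1 with upper {5/2, 3} fits none of I1-I6 at x = 1/2; the sum runs forever.

First insight: from the first term -5/6: the running product (prefactor -5/6) telescopes to a rising factorial.
Term ratio: r(k) = (1/2) * (k+5/2) (k+3) / [(k+13/4) (k+1)] - rational in k. x = (1/2); t_0 = -5/6; negate the roots.


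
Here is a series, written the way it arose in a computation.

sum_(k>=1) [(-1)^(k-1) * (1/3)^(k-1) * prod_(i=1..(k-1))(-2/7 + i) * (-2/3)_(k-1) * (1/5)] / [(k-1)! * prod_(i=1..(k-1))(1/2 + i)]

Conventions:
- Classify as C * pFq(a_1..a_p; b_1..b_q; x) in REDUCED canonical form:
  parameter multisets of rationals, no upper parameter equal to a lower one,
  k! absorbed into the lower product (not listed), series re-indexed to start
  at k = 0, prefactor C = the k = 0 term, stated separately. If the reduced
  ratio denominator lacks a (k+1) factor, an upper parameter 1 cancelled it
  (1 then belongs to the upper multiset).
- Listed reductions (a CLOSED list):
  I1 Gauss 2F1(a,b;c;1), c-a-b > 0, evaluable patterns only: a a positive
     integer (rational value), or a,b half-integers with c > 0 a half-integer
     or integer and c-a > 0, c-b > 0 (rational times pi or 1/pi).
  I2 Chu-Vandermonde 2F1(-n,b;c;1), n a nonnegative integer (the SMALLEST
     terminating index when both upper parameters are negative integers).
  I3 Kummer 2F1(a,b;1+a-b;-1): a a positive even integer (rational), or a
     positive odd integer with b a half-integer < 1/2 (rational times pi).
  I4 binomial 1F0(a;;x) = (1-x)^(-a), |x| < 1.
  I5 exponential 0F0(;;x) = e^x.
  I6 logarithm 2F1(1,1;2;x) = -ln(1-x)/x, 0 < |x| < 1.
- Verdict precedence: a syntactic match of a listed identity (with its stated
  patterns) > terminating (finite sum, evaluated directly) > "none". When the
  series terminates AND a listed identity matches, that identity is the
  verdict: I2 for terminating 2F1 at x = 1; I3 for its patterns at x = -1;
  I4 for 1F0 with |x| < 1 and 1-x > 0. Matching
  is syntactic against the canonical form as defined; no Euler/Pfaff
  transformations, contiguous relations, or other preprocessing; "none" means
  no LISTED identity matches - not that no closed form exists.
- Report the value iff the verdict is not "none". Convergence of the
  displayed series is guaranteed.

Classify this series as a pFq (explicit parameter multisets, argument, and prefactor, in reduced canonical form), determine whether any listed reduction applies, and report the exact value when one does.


Key observation: t_0 = 1/5 here, and the (-1)^k factor (C = 1/5, x = -1/3) folds into the argument's sign.
Adjacent-term ratio: r(k) = (-1/3) * (k-2/3) (k+5/7) / [(k+3/2) (k+1)] - rational in k, leading ratio (-1/3); with t_0 = 1/5, classification follows.

Canonical form: C = 1/5 times 2F1 with upper {-2/3, 5/7}, lower {3/2}, x = -1/3. Verdict: none - this 2F1 at x = -1/3 matches no listed pattern, and upper {-2/3, 5/7} holds no stopper.


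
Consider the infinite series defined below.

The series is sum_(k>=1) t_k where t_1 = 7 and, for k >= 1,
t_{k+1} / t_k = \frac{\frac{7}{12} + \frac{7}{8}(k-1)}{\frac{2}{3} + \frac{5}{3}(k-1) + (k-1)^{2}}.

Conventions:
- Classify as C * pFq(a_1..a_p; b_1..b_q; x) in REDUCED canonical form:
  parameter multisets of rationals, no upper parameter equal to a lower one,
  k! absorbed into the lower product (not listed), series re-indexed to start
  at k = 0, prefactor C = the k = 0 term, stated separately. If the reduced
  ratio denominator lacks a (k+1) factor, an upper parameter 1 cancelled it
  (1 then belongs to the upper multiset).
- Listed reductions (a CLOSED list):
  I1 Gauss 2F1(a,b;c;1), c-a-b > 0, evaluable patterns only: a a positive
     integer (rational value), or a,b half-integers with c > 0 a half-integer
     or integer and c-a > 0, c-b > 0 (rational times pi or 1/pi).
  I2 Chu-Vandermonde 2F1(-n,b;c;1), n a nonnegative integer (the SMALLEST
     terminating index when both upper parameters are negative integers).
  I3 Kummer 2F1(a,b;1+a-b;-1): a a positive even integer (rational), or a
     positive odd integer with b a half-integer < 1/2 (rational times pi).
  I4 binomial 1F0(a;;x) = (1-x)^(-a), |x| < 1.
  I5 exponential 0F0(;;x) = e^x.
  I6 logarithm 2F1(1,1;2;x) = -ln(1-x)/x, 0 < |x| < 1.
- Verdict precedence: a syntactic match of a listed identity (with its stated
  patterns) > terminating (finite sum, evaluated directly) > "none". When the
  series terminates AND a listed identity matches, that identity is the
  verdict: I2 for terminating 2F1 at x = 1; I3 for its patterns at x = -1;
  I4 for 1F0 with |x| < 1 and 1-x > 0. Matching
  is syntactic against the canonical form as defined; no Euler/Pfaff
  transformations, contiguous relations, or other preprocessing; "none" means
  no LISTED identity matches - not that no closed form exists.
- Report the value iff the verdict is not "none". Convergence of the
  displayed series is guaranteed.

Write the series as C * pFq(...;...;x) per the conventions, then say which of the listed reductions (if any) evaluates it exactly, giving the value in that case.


The series (x = \frac{7}{8}) is 0F0: upper {-}, lower {-}, prefactor 7. Verdict (x = \frac{7}{8}): the I5 exponential reduction applies (the 0F0 exponential series at x = \frac{7}{8}). Value: 7 \cdot e^{\frac{7}{8}}.

The tell: from the first term 7: the expanded ratio factors over Q; prefactor 7, roots give parameters.
Consecutive-term ratio: r(k) = \frac{7}{8} * 1 / [(k+1)] - rational in k, leading ratio \frac{7}{8}; with t_0 = 7, classification follows.


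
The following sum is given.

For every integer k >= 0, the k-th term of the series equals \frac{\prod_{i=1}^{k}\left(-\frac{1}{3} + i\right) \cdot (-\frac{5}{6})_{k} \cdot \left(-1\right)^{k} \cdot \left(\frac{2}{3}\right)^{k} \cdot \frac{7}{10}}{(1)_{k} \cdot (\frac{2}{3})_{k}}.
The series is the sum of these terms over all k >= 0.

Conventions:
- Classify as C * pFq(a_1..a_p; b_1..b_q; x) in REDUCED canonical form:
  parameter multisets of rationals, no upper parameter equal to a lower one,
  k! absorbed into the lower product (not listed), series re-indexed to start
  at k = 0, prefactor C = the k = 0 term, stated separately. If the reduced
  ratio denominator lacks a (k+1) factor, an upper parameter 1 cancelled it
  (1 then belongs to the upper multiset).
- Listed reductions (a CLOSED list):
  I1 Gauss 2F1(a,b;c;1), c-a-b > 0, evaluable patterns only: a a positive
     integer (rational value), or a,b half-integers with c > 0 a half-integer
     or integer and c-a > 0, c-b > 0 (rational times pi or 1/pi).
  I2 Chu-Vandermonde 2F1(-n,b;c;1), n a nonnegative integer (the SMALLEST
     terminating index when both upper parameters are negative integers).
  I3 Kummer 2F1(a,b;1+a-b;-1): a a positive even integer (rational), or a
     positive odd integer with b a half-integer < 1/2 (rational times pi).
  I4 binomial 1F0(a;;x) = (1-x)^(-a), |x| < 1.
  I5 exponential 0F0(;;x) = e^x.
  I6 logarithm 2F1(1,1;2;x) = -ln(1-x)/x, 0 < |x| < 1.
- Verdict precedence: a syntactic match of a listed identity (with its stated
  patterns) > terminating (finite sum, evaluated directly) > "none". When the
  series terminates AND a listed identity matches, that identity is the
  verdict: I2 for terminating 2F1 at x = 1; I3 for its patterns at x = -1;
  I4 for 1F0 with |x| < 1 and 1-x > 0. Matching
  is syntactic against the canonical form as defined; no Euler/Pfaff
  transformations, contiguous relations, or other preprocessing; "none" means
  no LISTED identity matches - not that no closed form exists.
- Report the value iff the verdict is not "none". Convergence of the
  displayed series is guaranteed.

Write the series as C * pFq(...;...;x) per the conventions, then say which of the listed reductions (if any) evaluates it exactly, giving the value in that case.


This is \frac{7}{10} * 1F0(-\frac{5}{6}; -; -\frac{2}{3}) in reduced canonical form. Verdict: the I4 binomial reduction applies (the 1F0 binomial series: exponent 5/6, x = -\frac{2}{3}). Exact value: \frac{7}{10} \cdot \left(\frac{5}{3}\right)^{\frac{5}{6}}.

Key observation: t_0 = \frac{7}{10} here, and the (-1)^k factor (C = 7/10, x = -2/3) folds into the argument's sign.
Ratio: r(k) = -\frac{2}{3} * (k-\frac{5}{6}) / [(k+1)] - rational in k, leading ratio -\frac{2}{3}; with t_0 = \frac{7}{10}, classification follows.
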